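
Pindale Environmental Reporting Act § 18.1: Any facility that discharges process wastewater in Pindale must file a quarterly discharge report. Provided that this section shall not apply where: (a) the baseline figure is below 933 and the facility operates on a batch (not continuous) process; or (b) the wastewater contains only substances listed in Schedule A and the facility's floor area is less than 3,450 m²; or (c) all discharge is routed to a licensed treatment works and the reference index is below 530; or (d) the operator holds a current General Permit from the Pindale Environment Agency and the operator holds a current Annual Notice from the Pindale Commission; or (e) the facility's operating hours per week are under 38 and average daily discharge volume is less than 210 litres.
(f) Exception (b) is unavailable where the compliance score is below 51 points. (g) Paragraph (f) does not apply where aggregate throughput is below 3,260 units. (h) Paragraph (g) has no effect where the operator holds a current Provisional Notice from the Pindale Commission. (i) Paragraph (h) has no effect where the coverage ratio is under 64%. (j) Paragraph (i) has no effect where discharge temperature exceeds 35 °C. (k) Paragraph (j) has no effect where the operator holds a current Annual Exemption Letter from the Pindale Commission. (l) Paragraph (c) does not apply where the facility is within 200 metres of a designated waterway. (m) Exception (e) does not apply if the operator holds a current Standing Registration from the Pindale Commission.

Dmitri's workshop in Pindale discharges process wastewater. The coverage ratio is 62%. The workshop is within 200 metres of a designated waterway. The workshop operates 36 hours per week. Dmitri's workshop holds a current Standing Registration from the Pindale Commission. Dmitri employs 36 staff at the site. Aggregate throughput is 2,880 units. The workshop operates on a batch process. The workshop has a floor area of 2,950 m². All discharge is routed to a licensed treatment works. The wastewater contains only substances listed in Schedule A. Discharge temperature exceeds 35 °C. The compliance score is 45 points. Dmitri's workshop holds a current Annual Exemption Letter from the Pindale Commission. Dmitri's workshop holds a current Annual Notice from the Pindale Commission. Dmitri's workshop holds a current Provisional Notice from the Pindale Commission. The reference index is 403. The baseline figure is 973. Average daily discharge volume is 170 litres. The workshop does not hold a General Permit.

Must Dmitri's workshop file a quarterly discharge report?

No — exception (b) applies; Dmitri's workshop is not required to file a quarterly discharge report.

Exception (a) does not apply: the baseline figure is 973, not below 933.
Exception (b) is satisfied on its face — the wastewater is Schedule-A-only; the facility's floor area is 2,950 m², less than the 3,450 m² limit. As to paragraphs (f)–(k): (f) would limit (b) — the compliance score is 45 points, below the 51 points limit — but (g) sets (f) aside: (g) operates against (f): aggregate throughput is 2,880 units, below the 3,260 units limit. (h) would limit (g) — a current Provisional Notice is held — but (i) sets (h) aside: (i) operates — the coverage ratio is 62%, under the 64% limit. (j) operates (discharge temperature exceeds 35 °C), but is set aside by (k): (k) operates against (j): a current Annual Exemption Letter is held. So (b) applies.
Exception (c) is satisfied on its face — discharge is routed to a licensed treatment works; the reference index is 403, below the 530 limit. Turning to paragraph (l): (l) operates against (c): the workshop is within 200 m of a designated waterway. So (c) is unavailable.
Exception (d) requires that the operator holds a current General Permit from the Pindale Environment Agency; but no General Permit is held, so (d) is unavailable.
Exception (e) is satisfied on its face — the facility's operating hours per week are 36, under the 38 limit; average daily discharge volume is 170 litres, less than the 210 litres limit. However, paragraph (m) must be considered: (m) is engaged — a current Standing Registration is held. So (e) is unavailable.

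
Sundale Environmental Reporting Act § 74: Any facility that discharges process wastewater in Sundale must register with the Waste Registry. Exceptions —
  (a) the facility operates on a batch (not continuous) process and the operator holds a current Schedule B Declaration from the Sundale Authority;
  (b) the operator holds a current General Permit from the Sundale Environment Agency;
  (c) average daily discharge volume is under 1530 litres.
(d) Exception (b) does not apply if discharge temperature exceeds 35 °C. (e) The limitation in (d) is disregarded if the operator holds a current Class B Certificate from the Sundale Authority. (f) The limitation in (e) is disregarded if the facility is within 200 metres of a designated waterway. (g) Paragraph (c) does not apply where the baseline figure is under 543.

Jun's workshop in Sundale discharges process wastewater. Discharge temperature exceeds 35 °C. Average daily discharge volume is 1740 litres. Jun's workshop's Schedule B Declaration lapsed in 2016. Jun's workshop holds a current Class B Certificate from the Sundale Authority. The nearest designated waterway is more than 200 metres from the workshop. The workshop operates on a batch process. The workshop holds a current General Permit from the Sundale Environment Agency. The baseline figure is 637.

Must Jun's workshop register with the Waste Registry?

Exception (a) requires that the operator holds a current Schedule B Declaration from the Sundale Authority; but the Schedule B Declaration is not current, so (a) is unavailable.
All of (b)'s requirements are met (a current General Permit is held). Considering the limiting provisions: (d) would limit (b) — discharge temperature exceeds 35 °C — but (e) sets (d) aside: (e) operates against (d): a current Class B Certificate is held. (f) is not engaged (the workshop is more than 200 m from any designated waterway), so (e) stands. (b) remains available.
Exception (c) requires that average daily discharge volume is under 1530 litres; but average daily discharge volume is 1740 litres, not under 1530 litres, so (c) is unavailable.

No — exception (b) applies; Jun's workshop is not required to register with the Waste Registry.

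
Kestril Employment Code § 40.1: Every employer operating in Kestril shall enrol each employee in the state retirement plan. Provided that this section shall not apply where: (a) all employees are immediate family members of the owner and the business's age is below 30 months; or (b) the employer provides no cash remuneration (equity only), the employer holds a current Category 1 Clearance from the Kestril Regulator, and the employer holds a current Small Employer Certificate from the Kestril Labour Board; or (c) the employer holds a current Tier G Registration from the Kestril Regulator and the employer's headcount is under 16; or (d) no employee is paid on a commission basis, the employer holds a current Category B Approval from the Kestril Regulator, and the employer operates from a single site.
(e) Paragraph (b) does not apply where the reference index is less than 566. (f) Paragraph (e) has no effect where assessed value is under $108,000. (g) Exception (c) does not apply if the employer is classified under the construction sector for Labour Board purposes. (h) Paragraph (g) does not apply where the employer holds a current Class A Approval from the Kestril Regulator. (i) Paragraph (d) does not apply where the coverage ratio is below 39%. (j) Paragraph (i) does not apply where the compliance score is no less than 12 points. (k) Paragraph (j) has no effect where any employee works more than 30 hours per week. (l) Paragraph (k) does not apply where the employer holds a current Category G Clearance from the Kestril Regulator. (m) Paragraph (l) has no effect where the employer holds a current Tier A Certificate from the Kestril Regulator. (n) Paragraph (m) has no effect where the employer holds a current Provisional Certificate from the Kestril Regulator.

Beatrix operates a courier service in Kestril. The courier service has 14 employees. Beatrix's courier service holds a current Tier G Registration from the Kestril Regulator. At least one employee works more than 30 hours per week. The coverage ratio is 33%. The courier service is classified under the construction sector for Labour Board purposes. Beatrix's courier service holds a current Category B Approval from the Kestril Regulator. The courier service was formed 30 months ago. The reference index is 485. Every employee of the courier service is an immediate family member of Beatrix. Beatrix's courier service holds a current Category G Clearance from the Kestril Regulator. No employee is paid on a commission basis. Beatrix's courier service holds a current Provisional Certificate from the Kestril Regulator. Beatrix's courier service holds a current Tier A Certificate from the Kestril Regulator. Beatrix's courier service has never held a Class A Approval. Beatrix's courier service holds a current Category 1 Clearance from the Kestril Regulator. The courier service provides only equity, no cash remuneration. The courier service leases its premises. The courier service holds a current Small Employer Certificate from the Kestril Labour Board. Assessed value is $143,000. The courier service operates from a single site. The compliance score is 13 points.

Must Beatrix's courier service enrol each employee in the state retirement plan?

No — exception (d) applies; Beatrix's courier service is not required to enrol each employee in the state retirement plan.

Exception (a) fails — the business's age is 30 months, not below 30 months.
Exception (b)'s conditions are all satisfied: remuneration is equity-only; a current Category 1 Clearance is held; a current Small Employer Certificate is held. Turning to paragraphs (e)–(f): (e) operates against (b): the reference index is 485, less than the 566 limit. (f) does not operate here (assessed value is $143,000, not under $108,000), so (e) stands. (b) is therefore removed.
Exception (c) is satisfied on its face — a current Tier G Registration is held; the employer's headcount is 14, under the 16 limit. However, paragraphs (g)–(h) must be considered: (g) operates against (c): the courier service is classified under the construction sector. (h), which would lift (g), is inapplicable — there is no Class A Approval in force. So (c) is unavailable.
Exception (d)'s conditions are all satisfied: no employee is paid on commission; a current Category B Approval is held; the employer operates from a single site. Considering the limiting provisions: (i) would limit (d) — the coverage ratio is 33%, below the 39% limit — but (j) sets (i) aside: (j) operates against (i): the compliance score is 13 points, meeting the 12 points threshold. (k) operates (at least one employee exceeds 30 hours/week), but is overridden by (l): (l) applies — a current Category G Clearance is held. (m) would limit (l) — a current Tier A Certificate is held — but (n) sets (m) aside: (n) operates — a current Provisional Certificate is held. Exception (d) stands.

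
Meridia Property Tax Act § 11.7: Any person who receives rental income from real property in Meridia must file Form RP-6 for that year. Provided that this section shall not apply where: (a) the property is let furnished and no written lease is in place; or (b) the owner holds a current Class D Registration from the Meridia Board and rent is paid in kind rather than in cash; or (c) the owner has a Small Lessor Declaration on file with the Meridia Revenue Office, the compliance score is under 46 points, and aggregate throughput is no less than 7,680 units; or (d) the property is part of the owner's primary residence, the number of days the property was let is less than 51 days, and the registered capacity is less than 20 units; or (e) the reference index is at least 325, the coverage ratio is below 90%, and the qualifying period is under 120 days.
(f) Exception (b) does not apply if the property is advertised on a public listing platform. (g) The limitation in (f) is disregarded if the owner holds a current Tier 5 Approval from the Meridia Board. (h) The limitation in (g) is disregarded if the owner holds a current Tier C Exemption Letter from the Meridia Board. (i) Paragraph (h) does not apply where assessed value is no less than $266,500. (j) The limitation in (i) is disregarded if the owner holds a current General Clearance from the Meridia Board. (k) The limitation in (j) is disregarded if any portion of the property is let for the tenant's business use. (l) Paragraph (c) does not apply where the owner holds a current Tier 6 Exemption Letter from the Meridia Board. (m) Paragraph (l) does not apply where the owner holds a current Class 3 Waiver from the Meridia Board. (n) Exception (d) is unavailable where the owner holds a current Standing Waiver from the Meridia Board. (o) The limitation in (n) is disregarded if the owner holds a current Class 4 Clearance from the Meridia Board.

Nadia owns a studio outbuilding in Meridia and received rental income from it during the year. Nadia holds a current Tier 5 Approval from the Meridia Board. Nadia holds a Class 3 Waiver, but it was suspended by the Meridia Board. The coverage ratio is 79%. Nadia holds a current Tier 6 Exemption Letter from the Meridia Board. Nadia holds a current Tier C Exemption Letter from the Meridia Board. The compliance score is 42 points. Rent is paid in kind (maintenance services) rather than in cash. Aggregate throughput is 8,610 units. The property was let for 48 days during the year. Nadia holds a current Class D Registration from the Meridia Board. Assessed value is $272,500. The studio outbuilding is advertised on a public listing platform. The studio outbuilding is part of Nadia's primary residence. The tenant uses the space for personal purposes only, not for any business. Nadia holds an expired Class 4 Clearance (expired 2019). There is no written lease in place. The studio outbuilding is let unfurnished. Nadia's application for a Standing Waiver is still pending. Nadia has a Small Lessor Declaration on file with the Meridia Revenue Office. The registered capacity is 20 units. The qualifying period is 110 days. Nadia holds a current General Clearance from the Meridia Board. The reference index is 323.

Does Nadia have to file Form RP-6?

Yes — Nadia must file Form RP-6.

Exception (a) requires that the property is let furnished; but the property is let unfurnished, so (a) is unavailable.
Exception (b) is satisfied on its face — a current Class D Registration is held; rent is paid in kind. Turning to paragraphs (f)–(k): (f) operates against (b): the property is publicly advertised. (g) would limit (f) — a current Tier 5 Approval is held — but (h) sets (g) aside: (h) operates against (g): a current Tier C Exemption Letter is held. (i) is engaged (assessed value is $272,500, meeting the $266,500 threshold), but is overridden by (j): (j) operates against (i): a current General Clearance is held. (k), which would lift (j), is inapplicable — the space is used for personal purposes only. So (b) is unavailable.
Exception (c): a Small Lessor Declaration is on file; the compliance score is 42 points, under the 46 points limit; aggregate throughput is 8,610 units, meeting the 7,680 units threshold — every condition holds. But: (l) applies — a current Tier 6 Exemption Letter is held. (m) is not triggered (there is no Class 3 Waiver in force), so (l) stands. So (c) is unavailable.
Exception (d) does not apply: the registered capacity is 20 units, not less than 20 units.
Exception (e) fails — the reference index is 323, short of 325.
No exception is made out. Nadia falls within the general rule.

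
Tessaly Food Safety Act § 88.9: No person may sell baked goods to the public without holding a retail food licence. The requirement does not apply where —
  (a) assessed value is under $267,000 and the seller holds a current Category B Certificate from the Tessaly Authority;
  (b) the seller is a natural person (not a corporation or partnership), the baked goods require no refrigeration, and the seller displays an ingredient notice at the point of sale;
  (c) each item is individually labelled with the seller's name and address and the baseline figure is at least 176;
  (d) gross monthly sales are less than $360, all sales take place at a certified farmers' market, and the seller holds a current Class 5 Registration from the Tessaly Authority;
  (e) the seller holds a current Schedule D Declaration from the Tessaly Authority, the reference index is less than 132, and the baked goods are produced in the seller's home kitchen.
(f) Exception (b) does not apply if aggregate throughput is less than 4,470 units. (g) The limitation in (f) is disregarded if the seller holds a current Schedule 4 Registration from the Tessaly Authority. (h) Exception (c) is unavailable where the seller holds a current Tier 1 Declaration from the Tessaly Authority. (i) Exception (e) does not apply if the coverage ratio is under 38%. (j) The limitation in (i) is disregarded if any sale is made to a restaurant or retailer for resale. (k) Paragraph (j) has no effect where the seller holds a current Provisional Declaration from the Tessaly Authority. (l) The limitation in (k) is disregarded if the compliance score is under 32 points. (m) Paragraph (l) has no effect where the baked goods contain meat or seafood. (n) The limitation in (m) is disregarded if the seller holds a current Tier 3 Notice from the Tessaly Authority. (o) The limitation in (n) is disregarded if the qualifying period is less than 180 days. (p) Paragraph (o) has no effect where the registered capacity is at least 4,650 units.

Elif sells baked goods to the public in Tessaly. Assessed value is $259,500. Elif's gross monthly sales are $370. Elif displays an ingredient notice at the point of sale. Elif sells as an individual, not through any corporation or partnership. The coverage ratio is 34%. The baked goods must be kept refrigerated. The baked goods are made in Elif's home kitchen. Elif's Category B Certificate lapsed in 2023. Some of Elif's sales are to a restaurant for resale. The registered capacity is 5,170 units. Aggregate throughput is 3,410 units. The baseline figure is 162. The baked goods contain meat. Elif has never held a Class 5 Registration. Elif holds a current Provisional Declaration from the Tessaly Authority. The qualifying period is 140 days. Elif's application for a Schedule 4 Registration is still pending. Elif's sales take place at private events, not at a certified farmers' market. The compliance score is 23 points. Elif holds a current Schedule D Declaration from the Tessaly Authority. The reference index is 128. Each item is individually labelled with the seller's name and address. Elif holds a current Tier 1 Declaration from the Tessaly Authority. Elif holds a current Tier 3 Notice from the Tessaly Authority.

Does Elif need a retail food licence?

Exception (a) fails — no current Category B Certificate is held.
Exception (b) fails — the baked goods require refrigeration.
Exception (c) does not apply: the baseline figure is 162, short of 176.
Exception (d) does not apply: gross monthly sales are $370, not less than $360.
Exception (e) is satisfied on its face — a current Schedule D Declaration is held; the reference index is 128, less than the 132 limit; the baked goods are home-kitchen produced. As to paragraphs (i)–(p): (i) would limit (e) — the coverage ratio is 34%, under the 38% limit — but (j) sets (i) aside: (j) operates against (i): some sales are to a restaurant for resale. (k) would limit (j) — a current Provisional Declaration is held — but (l) sets (k) aside: (l) operates — the compliance score is 23 points, under the 32 points limit. (m) would limit (l) — the baked goods contain meat — but (n) sets (m) aside: (n) operates — a current Tier 3 Notice is held. (o) is engaged (the qualifying period is 140 days, less than the 180 days limit), but is displaced by (p): (p) operates against (o): the registered capacity is 5,170 units, meeting the 4,650 units threshold. So (e) applies.

No — exception (e) applies; Elif is not required to hold a retail food licence.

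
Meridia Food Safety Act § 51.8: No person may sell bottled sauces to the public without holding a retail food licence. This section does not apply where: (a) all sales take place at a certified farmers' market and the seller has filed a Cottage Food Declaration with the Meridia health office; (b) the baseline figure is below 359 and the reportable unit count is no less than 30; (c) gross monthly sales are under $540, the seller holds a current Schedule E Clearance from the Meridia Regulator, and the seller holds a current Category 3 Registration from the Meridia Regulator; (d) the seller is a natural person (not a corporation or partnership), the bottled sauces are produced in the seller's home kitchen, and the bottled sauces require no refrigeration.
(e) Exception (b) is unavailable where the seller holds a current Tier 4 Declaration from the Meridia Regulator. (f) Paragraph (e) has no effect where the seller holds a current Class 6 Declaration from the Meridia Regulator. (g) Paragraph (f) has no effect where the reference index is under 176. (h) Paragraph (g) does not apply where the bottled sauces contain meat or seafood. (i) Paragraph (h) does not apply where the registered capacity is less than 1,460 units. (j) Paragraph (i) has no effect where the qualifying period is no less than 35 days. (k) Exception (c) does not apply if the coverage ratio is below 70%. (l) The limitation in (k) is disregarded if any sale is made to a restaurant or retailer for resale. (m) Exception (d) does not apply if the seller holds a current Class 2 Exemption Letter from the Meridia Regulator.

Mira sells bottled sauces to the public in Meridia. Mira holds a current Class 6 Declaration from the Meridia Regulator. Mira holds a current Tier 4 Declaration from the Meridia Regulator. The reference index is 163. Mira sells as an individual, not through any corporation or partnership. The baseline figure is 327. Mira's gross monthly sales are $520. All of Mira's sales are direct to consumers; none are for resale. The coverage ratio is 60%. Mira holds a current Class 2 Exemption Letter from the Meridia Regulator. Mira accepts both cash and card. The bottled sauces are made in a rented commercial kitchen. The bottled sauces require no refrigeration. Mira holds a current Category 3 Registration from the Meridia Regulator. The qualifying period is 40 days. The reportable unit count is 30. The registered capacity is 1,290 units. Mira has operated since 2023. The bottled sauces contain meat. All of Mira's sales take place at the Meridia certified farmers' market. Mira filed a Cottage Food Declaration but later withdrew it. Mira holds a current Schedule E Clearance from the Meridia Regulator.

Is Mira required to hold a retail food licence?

No — exception (b) applies; Mira is not required to hold a retail food licence.

Exception (a) fails — the Cottage Food Declaration was withdrawn.
Exception (b): the baseline figure is 327, below the 359 limit; the reportable unit count is 30, meeting the 30 threshold — every condition holds. Applying paragraphs (e)–(j): (e) would limit (b) — a current Tier 4 Declaration is held — but (f) sets (e) aside: (f) applies — a current Class 6 Declaration is held. (g) would limit (f) — the reference index is 163, under the 176 limit — but (h) sets (g) aside: (h) operates against (g): the bottled sauces contain meat. (i) would limit (h) — the registered capacity is 1,290 units, less than the 1,460 units limit — but (j) sets (i) aside: (j) operates against (i): the qualifying period is 40 days, meeting the 35 days threshold. (b) remains available.
All of (c)'s requirements are met (gross monthly sales are $520, under the $540 limit; a current Schedule E Clearance is held; a current Category 3 Registration is held). Turning to paragraphs (k)–(l): (k) applies — the coverage ratio is 60%, below the 70% limit. (l), which would lift (k), is not engaged — no sales are for resale. Exception (c) does not apply.
Exception (d) does not apply: the bottled sauces are made in a commercial kitchen, not a home kitchen.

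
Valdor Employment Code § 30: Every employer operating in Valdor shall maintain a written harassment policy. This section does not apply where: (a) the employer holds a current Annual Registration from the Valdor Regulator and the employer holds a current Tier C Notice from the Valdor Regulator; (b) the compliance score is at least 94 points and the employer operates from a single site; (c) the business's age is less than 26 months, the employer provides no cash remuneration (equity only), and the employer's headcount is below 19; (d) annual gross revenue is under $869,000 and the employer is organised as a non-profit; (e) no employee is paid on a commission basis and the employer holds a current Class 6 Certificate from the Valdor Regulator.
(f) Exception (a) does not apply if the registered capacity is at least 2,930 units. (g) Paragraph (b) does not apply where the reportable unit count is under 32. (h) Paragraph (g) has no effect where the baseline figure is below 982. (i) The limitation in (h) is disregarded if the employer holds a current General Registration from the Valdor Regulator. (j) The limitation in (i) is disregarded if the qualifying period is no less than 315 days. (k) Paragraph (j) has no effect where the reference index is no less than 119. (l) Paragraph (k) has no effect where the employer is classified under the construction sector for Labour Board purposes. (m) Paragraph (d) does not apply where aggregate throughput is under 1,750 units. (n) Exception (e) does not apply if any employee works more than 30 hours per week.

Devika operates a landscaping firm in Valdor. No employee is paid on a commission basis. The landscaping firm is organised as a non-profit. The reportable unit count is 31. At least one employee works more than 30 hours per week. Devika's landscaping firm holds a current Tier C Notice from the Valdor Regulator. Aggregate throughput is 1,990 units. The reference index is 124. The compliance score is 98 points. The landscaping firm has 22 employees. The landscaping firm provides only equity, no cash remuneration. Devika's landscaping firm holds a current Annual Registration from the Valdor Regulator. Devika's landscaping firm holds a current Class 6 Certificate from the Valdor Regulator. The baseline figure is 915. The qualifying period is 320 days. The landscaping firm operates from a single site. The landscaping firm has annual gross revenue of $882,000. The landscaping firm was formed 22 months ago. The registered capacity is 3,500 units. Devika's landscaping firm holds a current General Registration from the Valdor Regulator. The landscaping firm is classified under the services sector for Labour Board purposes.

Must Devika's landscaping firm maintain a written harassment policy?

Yes — Devika's landscaping firm must maintain a written harassment policy.

Exception (a)'s conditions are all satisfied: a current Annual Registration is held; a current Tier C Notice is held. However, paragraph (f) must be considered: (f) is engaged — the registered capacity is 3,500 units, meeting the 2,930 units threshold. Exception (a) does not apply.
Exception (b)'s conditions are all satisfied: the compliance score is 98 points, meeting the 94 points threshold; the employer operates from a single site. But: (g) operates against (b): the reportable unit count is 31, under the 32 limit. (h) would limit (g) — the baseline figure is 915, below the 982 limit — but (i) sets (h) aside: (i) operates against (h): a current General Registration is held. (j) applies (the qualifying period is 320 days, meeting the 315 days threshold), but yields to (k): (k) applies — the reference index is 124, meeting the 119 threshold. (l) does not operate here (the landscaping firm is classified under the services sector), so (k) stands. Exception (b) does not apply.
Exception (c) requires that the employer's headcount is below 19; but the employer's headcount is 22, not below 19, so (c) is unavailable.
Exception (d) does not apply: annual gross revenue is $882,000, not under $869,000.
All of (e)'s requirements are met (no employee is paid on commission; a current Class 6 Certificate is held). But applying paragraph (n): (n) operates against (e): at least one employee exceeds 30 hours/week. Exception (e) does not apply.
None of the exceptions is available; § 30 applies in full.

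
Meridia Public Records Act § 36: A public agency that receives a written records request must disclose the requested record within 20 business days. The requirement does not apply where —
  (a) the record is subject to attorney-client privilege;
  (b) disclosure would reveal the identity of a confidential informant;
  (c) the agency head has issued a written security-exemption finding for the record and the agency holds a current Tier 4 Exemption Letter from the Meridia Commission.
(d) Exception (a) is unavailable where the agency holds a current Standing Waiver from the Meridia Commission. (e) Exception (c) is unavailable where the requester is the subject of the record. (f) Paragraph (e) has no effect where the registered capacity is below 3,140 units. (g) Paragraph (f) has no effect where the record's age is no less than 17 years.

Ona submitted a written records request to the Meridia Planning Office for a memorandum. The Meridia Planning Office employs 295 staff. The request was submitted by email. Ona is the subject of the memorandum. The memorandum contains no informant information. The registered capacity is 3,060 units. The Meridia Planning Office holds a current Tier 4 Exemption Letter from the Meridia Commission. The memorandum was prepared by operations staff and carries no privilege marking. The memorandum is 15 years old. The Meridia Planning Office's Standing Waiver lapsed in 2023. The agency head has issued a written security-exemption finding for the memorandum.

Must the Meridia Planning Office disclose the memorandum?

Exception (a) fails — the memorandum carries no privilege marking.
Exception (b) requires that disclosure would reveal the identity of a confidential informant; but the memorandum contains no informant information, so (b) is unavailable.
Exception (c)'s conditions are all satisfied: a written security-exemption finding has been issued; a current Tier 4 Exemption Letter is held. Applying paragraphs (e)–(g): (e) would limit (c) — Ona is the subject of the memorandum — but (f) sets (e) aside: (f) is engaged — the registered capacity is 3,060 units, below the 3,140 units limit. (g) is not triggered (the record's age is 15 years, short of 17 years), so (f) stands. (c) remains available.

No — exception (c) applies; the Meridia Planning Office is not required to disclose the memorandum.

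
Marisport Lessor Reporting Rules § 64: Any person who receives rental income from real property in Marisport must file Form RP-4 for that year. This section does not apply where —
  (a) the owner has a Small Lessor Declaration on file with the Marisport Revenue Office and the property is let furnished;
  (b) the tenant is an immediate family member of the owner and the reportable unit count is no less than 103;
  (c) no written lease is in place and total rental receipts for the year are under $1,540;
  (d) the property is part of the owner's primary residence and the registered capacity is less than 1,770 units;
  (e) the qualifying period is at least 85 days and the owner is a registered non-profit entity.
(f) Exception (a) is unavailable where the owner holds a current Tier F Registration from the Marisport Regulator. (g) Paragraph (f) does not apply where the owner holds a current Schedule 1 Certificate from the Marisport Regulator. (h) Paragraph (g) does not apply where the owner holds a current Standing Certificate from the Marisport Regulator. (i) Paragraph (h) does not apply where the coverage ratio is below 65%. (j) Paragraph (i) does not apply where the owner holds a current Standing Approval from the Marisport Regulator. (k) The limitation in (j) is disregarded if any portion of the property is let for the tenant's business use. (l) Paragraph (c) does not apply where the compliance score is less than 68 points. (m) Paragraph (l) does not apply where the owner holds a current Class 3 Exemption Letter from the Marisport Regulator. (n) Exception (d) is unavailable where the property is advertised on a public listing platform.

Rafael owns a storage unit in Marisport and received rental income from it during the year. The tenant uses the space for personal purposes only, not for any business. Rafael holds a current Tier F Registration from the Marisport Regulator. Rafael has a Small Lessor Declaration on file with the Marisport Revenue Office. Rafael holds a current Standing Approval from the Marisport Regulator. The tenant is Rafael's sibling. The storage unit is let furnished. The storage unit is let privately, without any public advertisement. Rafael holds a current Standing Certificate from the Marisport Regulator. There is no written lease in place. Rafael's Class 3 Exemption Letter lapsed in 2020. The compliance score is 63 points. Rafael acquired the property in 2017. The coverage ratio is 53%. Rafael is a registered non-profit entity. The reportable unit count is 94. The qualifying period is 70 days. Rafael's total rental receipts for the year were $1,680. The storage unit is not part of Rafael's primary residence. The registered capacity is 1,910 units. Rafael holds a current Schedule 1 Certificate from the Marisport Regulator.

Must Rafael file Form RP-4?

Yes — Rafael must file Form RP-4.

Exception (a) is satisfied on its face — a Small Lessor Declaration is on file; the property is let furnished. However, paragraphs (f)–(k) must be considered: (f) operates against (a): a current Tier F Registration is held. (g) is triggered (a current Schedule 1 Certificate is held), but is overridden by (h): (h) operates against (g): a current Standing Certificate is held. (i) is triggered (the coverage ratio is 53%, below the 65% limit), but is itself disapplied by (j): (j) applies — a current Standing Approval is held. (k), which would lift (j), does not operate here — the space is used for personal purposes only. (a) is therefore removed.
Exception (b) does not apply: the reportable unit count is 94, short of 103.
Exception (c) fails — total rental receipts for the year are $1,680, not under $1,540.
Exception (d) fails — the storage unit is not part of the primary residence.
Exception (e) does not apply: the qualifying period is 70 days, short of 85 days.
No exception applies. The general rule governs.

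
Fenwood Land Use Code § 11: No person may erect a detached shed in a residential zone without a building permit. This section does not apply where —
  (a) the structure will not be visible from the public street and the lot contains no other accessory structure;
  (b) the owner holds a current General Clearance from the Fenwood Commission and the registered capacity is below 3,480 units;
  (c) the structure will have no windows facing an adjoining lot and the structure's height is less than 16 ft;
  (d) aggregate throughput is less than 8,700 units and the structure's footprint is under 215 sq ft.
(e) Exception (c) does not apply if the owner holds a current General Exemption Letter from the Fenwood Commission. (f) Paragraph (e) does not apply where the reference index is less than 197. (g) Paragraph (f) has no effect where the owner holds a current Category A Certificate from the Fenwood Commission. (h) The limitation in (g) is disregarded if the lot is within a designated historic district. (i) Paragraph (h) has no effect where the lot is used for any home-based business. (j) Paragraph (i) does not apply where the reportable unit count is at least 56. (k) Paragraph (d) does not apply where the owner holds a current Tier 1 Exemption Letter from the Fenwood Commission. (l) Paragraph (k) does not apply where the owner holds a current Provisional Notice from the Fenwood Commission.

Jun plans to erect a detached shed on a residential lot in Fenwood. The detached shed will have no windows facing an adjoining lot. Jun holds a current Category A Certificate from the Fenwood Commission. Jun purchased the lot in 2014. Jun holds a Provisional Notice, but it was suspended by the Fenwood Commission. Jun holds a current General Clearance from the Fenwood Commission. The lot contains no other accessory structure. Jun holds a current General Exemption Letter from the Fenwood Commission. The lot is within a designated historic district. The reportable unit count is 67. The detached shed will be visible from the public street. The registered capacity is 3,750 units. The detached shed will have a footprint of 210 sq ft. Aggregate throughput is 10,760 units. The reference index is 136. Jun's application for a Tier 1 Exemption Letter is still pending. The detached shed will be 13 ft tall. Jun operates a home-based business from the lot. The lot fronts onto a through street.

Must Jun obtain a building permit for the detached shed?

Exception (a) requires that the structure will not be visible from the public street; but the structure will be visible from the street, so (a) is unavailable.
Exception (b) fails — the registered capacity is 3,750 units, not below 3,480 units.
All of (c)'s requirements are met (no windows face an adjoining lot; the structure's height is 13 ft, less than the 16 ft limit). As to paragraphs (e)–(j): (e) is engaged (a current General Exemption Letter is held), but yields to (f): (f) applies — the reference index is 136, less than the 197 limit. (g) would limit (f) — a current Category A Certificate is held — but (h) sets (g) aside: (h) is triggered — the lot is in a historic district. (i) would limit (h) — a home-based business operates on the lot — but (j) sets (i) aside: (j) operates against (i): the reportable unit count is 67, meeting the 56 threshold. (c) remains available.
Exception (d) does not apply: aggregate throughput is 10,760 units, not less than 8,700 units.

No — exception (c) applies; Jun does not need a building permit.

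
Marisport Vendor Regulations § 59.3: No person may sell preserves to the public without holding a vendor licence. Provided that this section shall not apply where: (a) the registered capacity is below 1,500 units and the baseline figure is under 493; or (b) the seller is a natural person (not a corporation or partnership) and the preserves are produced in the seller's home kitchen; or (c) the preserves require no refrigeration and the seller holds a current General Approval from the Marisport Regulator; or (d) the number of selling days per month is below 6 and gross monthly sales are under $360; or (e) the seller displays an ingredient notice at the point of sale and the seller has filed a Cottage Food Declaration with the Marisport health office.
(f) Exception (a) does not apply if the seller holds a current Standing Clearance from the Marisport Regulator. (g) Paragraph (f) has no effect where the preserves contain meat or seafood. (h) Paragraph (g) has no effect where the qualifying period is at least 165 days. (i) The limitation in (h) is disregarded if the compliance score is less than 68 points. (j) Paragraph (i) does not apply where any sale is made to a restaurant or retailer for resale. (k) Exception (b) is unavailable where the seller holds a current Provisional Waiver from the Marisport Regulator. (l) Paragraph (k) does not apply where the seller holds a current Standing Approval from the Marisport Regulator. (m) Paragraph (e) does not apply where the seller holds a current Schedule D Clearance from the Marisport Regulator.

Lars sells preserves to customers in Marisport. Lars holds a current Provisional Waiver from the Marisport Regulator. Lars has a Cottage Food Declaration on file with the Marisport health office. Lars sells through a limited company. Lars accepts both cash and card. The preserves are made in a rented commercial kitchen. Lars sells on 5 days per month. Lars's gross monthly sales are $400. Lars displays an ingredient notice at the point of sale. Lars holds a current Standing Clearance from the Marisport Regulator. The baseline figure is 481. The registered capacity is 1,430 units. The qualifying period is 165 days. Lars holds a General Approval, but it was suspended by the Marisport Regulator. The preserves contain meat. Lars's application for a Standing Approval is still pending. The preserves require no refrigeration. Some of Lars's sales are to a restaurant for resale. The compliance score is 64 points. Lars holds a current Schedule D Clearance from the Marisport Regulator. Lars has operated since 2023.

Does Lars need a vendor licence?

Yes — Lars must hold a vendor licence.

All of (a)'s requirements are met (the registered capacity is 1,430 units, below the 1,500 units limit; the baseline figure is 481, under the 493 limit). However, paragraphs (f)–(j) must be considered: (f) operates against (a): a current Standing Clearance is held. (g) is triggered (the preserves contain meat), but is overridden by (h): (h) operates against (g): the qualifying period is 165 days, meeting the 165 days threshold. (i) would limit (h) — the compliance score is 64 points, less than the 68 points limit — but (j) sets (i) aside: (j) operates against (i): some sales are to a restaurant for resale. Exception (a) does not apply.
Exception (b) does not apply: the seller operates through a limited company.
Exception (c) fails — no current General Approval is held.
Exception (d) fails — gross monthly sales are $400, not under $360.
Exception (e)'s conditions are all satisfied: an ingredient notice is displayed; a Cottage Food Declaration is on file. But applying paragraph (m): (m) is triggered — a current Schedule D Clearance is held. So (e) is unavailable.
No exception displaces § 59.3.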